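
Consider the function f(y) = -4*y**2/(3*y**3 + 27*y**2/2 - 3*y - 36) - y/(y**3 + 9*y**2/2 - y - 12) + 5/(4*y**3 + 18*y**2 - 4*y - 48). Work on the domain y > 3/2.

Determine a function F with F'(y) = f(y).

An antiderivative is F(y) = (-156*log(y - 3/2) + 275*log(y + 2) - 1351*log(y + 4))/924.

Factor the denominator (6*(y + 2)*(y + 4)*(2*y - 3)) and decompose: f = -26/(77*(2*y - 3)) - 193/(132*(y + 4)) + 25/(84*(y + 2)); each piece integrates to a log, atan, or power term.
Check: d/dy[(-156*log(y - 3/2) + 275*log(y + 2) - 1351*log(y + 4))/924] = (-16*y**2 - 12*y + 15)/(12*y**3 + 54*y**2 - 12*y - 144), which equals f(y).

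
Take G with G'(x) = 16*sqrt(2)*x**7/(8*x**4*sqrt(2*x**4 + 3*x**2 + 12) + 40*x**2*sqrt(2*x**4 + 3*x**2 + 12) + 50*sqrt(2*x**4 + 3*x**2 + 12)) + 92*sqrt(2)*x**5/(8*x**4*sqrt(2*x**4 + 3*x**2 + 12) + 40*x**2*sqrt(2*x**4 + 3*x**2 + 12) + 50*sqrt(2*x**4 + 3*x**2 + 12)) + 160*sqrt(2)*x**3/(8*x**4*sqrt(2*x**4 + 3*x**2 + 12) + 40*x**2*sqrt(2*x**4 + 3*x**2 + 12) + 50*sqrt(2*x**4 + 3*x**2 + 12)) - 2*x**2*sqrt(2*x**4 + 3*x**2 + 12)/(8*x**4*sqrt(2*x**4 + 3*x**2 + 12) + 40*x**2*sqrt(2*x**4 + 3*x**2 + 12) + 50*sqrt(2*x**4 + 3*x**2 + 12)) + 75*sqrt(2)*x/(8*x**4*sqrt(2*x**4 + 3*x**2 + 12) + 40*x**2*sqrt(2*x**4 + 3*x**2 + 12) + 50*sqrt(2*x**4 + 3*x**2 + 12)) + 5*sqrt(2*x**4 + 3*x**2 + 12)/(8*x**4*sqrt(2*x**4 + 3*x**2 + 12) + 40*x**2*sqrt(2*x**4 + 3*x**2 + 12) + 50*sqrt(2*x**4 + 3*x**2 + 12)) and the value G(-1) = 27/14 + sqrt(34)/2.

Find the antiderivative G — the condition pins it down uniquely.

Integrate term by term and add the pieces.
A general antiderivative is x/(2*(2*x**2 + 5)) + sqrt(x**4 + 3*x**2/2 + 6) + C.
The condition gives C = 27/14 + sqrt(34)/2 - (-1/14 + sqrt(34)/2) = 2.
So G(x) = (2*sqrt(2)*x**2*sqrt(2*x**4 + 3*x**2 + 12) + 8*x**2 + x + 5*sqrt(2)*sqrt(2*x**4 + 3*x**2 + 12) + 20)/(2*(2*x**2 + 5)).
Check: d/dx[(2*sqrt(2)*x**2*sqrt(2*x**4 + 3*x**2 + 12) + 8*x**2 + x + 5*sqrt(2)*sqrt(2*x**4 + 3*x**2 + 12) + 20)/(2*(2*x**2 + 5))] = (16*sqrt(2)*x**7 + 92*sqrt(2)*x**5 + 160*sqrt(2)*x**3 - 2*x**2*sqrt(2*x**4 + 3*x**2 + 12) + 75*sqrt(2)*x + 5*sqrt(2*x**4 + 3*x**2 + 12))/(8*x**4*sqrt(2*x**4 + 3*x**2 + 12) + 40*x**2*sqrt(2*x**4 + 3*x**2 + 12) + 50*sqrt(2*x**4 + 3*x**2 + 12)), which equals G'(x).

G(x) = (2*sqrt(2)*x**2*sqrt(2*x**4 + 3*x**2 + 12) + 8*x**2 + x + 5*sqrt(2)*sqrt(2*x**4 + 3*x**2 + 12) + 20)/(2*(2*x**2 + 5))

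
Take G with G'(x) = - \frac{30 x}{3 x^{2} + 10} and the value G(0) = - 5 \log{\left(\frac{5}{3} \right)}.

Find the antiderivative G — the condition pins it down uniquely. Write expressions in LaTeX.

The substitution u = \frac{x^{2}}{2} + \frac{5}{3} works: G'(x) is exactly (dG/du)*(du/dx) for that inner function.
A general antiderivative is - 5 \log{\left(\frac{x^{2}}{2} + \frac{5}{3} \right)} + C.
The condition gives C = - 5 \log{\left(\frac{5}{3} \right)} - (- 5 \log{\left(\frac{5}{3} \right)}) = 0.
So G(x) = - 5 \log{\left(3 x^{2} + 10 \right)} + 5 \log{\left(6 \right)}.
Check: d/dx[- 5 \log{\left(3 x^{2} + 10 \right)} + 5 \log{\left(6 \right)}] = - \frac{30 x}{3 x^{2} + 10} = G'(x).

G(x) = - 5 \log{\left(3 x^{2} + 10 \right)} + 5 \log{\left(6 \right)}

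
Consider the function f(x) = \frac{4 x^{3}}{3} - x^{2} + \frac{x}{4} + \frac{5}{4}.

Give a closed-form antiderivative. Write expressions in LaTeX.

An antiderivative is F(x) = \frac{x^{4}}{3} - \frac{x^{3}}{3} + \frac{x^{2}}{8} + \frac{5 x}{4}.

Integrate term by term and add the pieces.
Check: d/dx[\frac{x^{4}}{3} - \frac{x^{3}}{3} + \frac{x^{2}}{8} + \frac{5 x}{4}] = \frac{4 x^{3}}{3} - x^{2} + \frac{x}{4} + \frac{5}{4} = f(x).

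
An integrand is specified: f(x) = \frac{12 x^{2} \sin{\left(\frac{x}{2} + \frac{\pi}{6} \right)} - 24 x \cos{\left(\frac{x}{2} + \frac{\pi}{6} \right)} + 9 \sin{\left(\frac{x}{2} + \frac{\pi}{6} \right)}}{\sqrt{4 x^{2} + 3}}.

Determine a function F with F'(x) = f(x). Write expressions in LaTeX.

An antiderivative is F(x) = - 6 \sqrt{4 x^{2} + 3} \cos{\left(\frac{x}{2} + \frac{\pi}{6} \right)}.

f has the shape u'v + uv' for u = - 6 \sqrt{4 x^{2} + 3} and v = \cos{\left(\frac{x}{2} + \frac{\pi}{6} \right)} — it is the derivative of the product u*v.
Check: d/dx[- 6 \sqrt{4 x^{2} + 3} \cos{\left(\frac{x}{2} + \frac{\pi}{6} \right)}] = \frac{12 x^{2} \sin{\left(\frac{x}{2} + \frac{\pi}{6} \right)} - 24 x \cos{\left(\frac{x}{2} + \frac{\pi}{6} \right)} + 9 \sin{\left(\frac{x}{2} + \frac{\pi}{6} \right)}}{\sqrt{4 x^{2} + 3}} = f(x).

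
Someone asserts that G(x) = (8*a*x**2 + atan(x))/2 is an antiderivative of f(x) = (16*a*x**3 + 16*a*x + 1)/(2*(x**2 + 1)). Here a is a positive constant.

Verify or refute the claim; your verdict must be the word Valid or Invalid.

d/dx[G] = (16*a*x**3 + 16*a*x + 1)/(2*x**2 + 2)
This equals f(x) exactly, so the claim holds.

Valid: G'(x) = f(x).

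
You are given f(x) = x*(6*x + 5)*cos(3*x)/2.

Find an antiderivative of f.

Check any antiderivative F(x) by computing F'(x) and comparing it with f(x).
Check: d/dx[x**2*sin(3*x) + 5*x*sin(3*x)/6 + 2*x*cos(3*x)/3 - 2*sin(3*x)/9 + 5*cos(3*x)/18] = 3*x**2*cos(3*x) + 5*x*cos(3*x)/2, which equals f(x).

An antiderivative is F(x) = x**2*sin(3*x) + 5*x*sin(3*x)/6 + 2*x*cos(3*x)/3 - 2*sin(3*x)/9 + 5*cos(3*x)/18.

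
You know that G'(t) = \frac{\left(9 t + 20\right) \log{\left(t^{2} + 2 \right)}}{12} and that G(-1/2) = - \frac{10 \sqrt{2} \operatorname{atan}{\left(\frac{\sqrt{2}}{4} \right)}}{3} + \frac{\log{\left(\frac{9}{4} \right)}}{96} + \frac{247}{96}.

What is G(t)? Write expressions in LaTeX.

G(t) = \frac{9 t^{2} \log{\left(t^{2} + 2 \right)} - 9 t^{2} + 40 t \log{\left(t^{2} + 2 \right)} - 80 t + 18 \log{\left(t^{2} + 2 \right)} + 80 \sqrt{2} \operatorname{atan}{\left(\frac{\sqrt{2} t}{2} \right)} + 24}{24}

A first test for any G(t): its t-derivative must equal the given G'(t).
A general antiderivative is - \frac{3 t^{2}}{8} - \frac{10 t}{3} + \left(\frac{3 t^{2}}{8} + \frac{5 t}{3}\right) \log{\left(t^{2} + 2 \right)} + \frac{3 \log{\left(t^{2} + 2 \right)}}{4} + \frac{10 \sqrt{2} \operatorname{atan}{\left(\frac{\sqrt{2} t}{2} \right)}}{3} + C.
The condition gives C = - \frac{10 \sqrt{2} \operatorname{atan}{\left(\frac{\sqrt{2}}{4} \right)}}{3} + \frac{\log{\left(\frac{9}{4} \right)}}{96} + \frac{247}{96} - (- \frac{10 \sqrt{2} \operatorname{atan}{\left(\frac{\sqrt{2}}{4} \right)}}{3} + \frac{\log{\left(\frac{9}{4} \right)}}{96} + \frac{151}{96}) = 1.
So G(t) = \frac{9 t^{2} \log{\left(t^{2} + 2 \right)} - 9 t^{2} + 40 t \log{\left(t^{2} + 2 \right)} - 80 t + 18 \log{\left(t^{2} + 2 \right)} + 80 \sqrt{2} \operatorname{atan}{\left(\frac{\sqrt{2} t}{2} \right)} + 24}{24}.
Check: d/dt[\frac{9 t^{2} \log{\left(t^{2} + 2 \right)} - 9 t^{2} + 40 t \log{\left(t^{2} + 2 \right)} - 80 t + 18 \log{\left(t^{2} + 2 \right)} + 80 \sqrt{2} \operatorname{atan}{\left(\frac{\sqrt{2} t}{2} \right)} + 24}{24}] = \frac{3 t \log{\left(t^{2} + 2 \right)}}{4} + \frac{5 \log{\left(t^{2} + 2 \right)}}{3}, which equals G'(t).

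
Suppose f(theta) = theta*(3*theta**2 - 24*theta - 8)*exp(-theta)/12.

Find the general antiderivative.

Recognize the product-rule pattern: f = u'v + uv' with u = -theta**3/4 + 5*theta**2/4 + 19*theta/6 + 19/6, v = exp(-theta), so integration by parts undoes it.
Check: d/dtheta[(-3*theta**3 + 15*theta**2 + 38*theta + 38)*exp(-theta)/12] = (3*theta**3 - 24*theta**2 - 8*theta)*exp(-theta)/12, which equals f(theta).

F(theta) = (-3*theta**3 + 15*theta**2 + 38*theta + 38)*exp(-theta)/12 + C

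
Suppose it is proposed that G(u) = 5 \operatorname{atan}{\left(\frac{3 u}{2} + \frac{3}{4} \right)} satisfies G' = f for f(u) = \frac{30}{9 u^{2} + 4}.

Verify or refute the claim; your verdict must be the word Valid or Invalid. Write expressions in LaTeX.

d/du[G] = \frac{120}{36 u^{2} + 36 u + 25}
d/du[G] - f(u) = \frac{- 1080 u - 270}{324 u^{4} + 324 u^{3} + 369 u^{2} + 144 u + 100} != 0.

Invalid: d/du[G] - f = \frac{- 1080 u - 270}{324 u^{4} + 324 u^{3} + 369 u^{2} + 144 u + 100}, which is not 0.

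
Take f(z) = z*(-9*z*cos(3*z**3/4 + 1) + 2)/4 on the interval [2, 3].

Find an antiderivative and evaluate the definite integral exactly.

An antiderivative F(z) passes only if d/dz[F] lands on f(z) exactly.
F(z) = z**2/4 - sin(3*z**3/4 + 1) is an antiderivative of f.
Check: d/dz[z**2/4 - sin(3*z**3/4 + 1)] = -9*z**2*cos(3*z**3/4 + 1)/4 + z/2, which equals f(z).
F(3) = 9/4 - sin(85/4); F(2) = 1 - sin(7).
Integral = F(3) - F(2) = -sin(85/4) + sin(7) + 5/4.

Antiderivative: F(z) = z**2/4 - sin(3*z**3/4 + 1); value = -sin(85/4) + sin(7) + 5/4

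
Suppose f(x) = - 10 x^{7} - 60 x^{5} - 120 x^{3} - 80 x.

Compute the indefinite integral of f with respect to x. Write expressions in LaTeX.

F(x) = - \frac{5 x^{8}}{4} - 10 x^{6} - 30 x^{4} - 40 x^{2} + C

f matches the chain-rule pattern g'(h)*h' with inner function h(x) = - x^{2} - 2; substituting u = h(x) collapses the integral.
Check: d/dx[- \frac{5 x^{8}}{4} - 10 x^{6} - 30 x^{4} - 40 x^{2}] = - 10 x^{7} - 60 x^{5} - 120 x^{3} - 80 x = f(x).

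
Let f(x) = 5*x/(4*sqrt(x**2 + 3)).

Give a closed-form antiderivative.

An antiderivative is F(x) = 5*sqrt(x**2 + 3)/4.

The substitution u = x**2 + 3 works: f is exactly (dF/du)*(du/dx) for that inner function.
Check: d/dx[5*sqrt(x**2 + 3)/4] = 5*x/(4*sqrt(x**2 + 3)) = f(x).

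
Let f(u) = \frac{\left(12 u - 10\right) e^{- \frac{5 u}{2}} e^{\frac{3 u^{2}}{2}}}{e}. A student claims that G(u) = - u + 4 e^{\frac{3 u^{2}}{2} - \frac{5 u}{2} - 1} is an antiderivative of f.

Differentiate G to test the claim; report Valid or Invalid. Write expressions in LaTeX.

Invalid: d/du[G] - f = -1, which is not 0.

d/du[G] = \frac{\left(12 u - e e^{\frac{5 u}{2}} e^{- \frac{3 u^{2}}{2}} - 10\right) e^{- \frac{5 u}{2}} e^{\frac{3 u^{2}}{2}}}{e}
d/du[G] - f(u) = -1 != 0.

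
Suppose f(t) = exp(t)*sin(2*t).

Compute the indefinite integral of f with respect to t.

Any candidate F(t) must reproduce f(t) exactly when differentiated.
Check: d/dt[exp(t)*sin(2*t)/5 - 2*exp(t)*cos(2*t)/5] = exp(t)*sin(2*t) = f(t).

F(t) = exp(t)*sin(2*t)/5 - 2*exp(t)*cos(2*t)/5 + C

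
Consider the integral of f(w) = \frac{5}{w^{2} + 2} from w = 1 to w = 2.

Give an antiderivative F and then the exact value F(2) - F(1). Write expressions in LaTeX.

Antiderivative: F(w) = \frac{5 \sqrt{2} \operatorname{atan}{\left(\frac{\sqrt{2} w}{2} \right)}}{2}; value = - \frac{5 \sqrt{2} \operatorname{atan}{\left(\frac{\sqrt{2}}{2} \right)}}{2} + \frac{5 \sqrt{2} \operatorname{atan}{\left(\sqrt{2} \right)}}{2}

Differentiate the proposed F(w) back; it has to land on f(w) exactly.
F(w) = \frac{5 \sqrt{2} \operatorname{atan}{\left(\frac{\sqrt{2} w}{2} \right)}}{2} is an antiderivative of f.
Check: d/dw[\frac{5 \sqrt{2} \operatorname{atan}{\left(\frac{\sqrt{2} w}{2} \right)}}{2}] = \frac{5}{w^{2} + 2} = f(w).
F(2) = \frac{5 \sqrt{2} \operatorname{atan}{\left(\sqrt{2} \right)}}{2}; F(1) = \frac{5 \sqrt{2} \operatorname{atan}{\left(\frac{\sqrt{2}}{2} \right)}}{2}.
Integral = F(2) - F(1) = - \frac{5 \sqrt{2} \operatorname{atan}{\left(\frac{\sqrt{2}}{2} \right)}}{2} + \frac{5 \sqrt{2} \operatorname{atan}{\left(\sqrt{2} \right)}}{2}.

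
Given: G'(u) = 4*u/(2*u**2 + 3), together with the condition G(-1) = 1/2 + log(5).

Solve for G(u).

G'(u) matches the chain-rule pattern g'(h)*h' with inner function h(u) = 2*u**2 + 3; substituting w = h(u) collapses the integral.
A general antiderivative is log(2*u**2 + 3) + C.
The condition gives C = 1/2 + log(5) - (log(5)) = 1/2.
So G(u) = (2*log(2*u**2 + 3) + 1)/2.
Check: d/du[(2*log(2*u**2 + 3) + 1)/2] = 4*u/(2*u**2 + 3) = G'(u).

G(u) = (2*log(2*u**2 + 3) + 1)/2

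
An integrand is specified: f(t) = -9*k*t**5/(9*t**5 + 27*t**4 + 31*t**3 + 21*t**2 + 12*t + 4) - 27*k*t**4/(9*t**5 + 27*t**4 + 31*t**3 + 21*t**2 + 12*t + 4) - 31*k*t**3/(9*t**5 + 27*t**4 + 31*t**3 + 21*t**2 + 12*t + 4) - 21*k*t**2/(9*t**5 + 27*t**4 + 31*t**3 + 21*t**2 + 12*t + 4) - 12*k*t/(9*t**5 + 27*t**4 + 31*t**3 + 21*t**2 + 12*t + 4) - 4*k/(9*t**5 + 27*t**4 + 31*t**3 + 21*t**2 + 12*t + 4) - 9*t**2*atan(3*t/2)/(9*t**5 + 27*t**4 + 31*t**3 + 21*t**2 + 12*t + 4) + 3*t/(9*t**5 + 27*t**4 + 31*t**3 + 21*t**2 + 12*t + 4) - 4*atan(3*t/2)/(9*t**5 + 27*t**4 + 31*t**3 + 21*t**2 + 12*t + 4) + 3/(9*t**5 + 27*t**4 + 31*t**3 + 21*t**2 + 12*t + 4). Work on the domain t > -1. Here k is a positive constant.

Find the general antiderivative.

F(t) = (-2*k*t**3 - 4*k*t**2 - 2*k*t + atan(3*t/2))/(2*t**2 + 4*t + 2) + C

Integrate term by term and add the pieces.
Check: d/dt[(-2*k*t**3 - 4*k*t**2 - 2*k*t + atan(3*t/2))/(2*t**2 + 4*t + 2)] = (-9*k*t**5 - 27*k*t**4 - 31*k*t**3 - 21*k*t**2 - 12*k*t - 4*k - 9*t**2*atan(3*t/2) + 3*t - 4*atan(3*t/2) + 3)/(9*t**5 + 27*t**4 + 31*t**3 + 21*t**2 + 12*t + 4), which equals f(t).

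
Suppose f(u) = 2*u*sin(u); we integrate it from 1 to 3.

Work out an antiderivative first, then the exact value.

Antiderivative: F(u) = -2*u*cos(u) + 2*sin(u); value = -2*sin(1) + 2*sin(3) + 2*cos(1) - 6*cos(3)

Check any antiderivative F(u) by computing F'(u) and comparing it with f(u).
F(u) = -2*u*cos(u) + 2*sin(u) is an antiderivative of f.
Check: d/du[-2*u*cos(u) + 2*sin(u)] = 2*u*sin(u) = f(u).
F(3) = 2*sin(3) - 6*cos(3); F(1) = -2*cos(1) + 2*sin(1).
Integral = F(3) - F(1) = -2*sin(1) + 2*sin(3) + 2*cos(1) - 6*cos(3).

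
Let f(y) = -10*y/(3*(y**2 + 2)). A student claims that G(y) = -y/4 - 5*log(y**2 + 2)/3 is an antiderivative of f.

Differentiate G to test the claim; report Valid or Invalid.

Invalid: d/dy[G] - f = -1/4, which is not 0.

d/dy[G] = (-3*y**2 - 40*y - 6)/(12*y**2 + 24)
d/dy[G] - f(y) = -1/4 != 0.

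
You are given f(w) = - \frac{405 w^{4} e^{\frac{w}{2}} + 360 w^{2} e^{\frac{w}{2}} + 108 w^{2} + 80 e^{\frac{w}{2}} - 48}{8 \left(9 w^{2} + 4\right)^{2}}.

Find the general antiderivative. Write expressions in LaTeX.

F(w) = \frac{6 w - 5 \left(9 w^{2} + 4\right) e^{\frac{w}{2}}}{4 \left(9 w^{2} + 4\right)} + C

A candidate is checked by its d/dw: the result must match f(w).
Check: d/dw[\frac{6 w - 5 \left(9 w^{2} + 4\right) e^{\frac{w}{2}}}{4 \left(9 w^{2} + 4\right)}] = \frac{- 405 w^{4} e^{\frac{w}{2}} - 360 w^{2} e^{\frac{w}{2}} - 108 w^{2} - 80 e^{\frac{w}{2}} + 48}{648 w^{4} + 576 w^{2} + 128}, which equals f(w).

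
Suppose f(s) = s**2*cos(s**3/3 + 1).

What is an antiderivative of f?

The substitution u = s**3/3 + 1 works: f is exactly (dF/du)*(du/ds) for that inner function.
Check: d/ds[sin(s**3/3 + 1)] = s**2*cos(s**3/3 + 1) = f(s).

An antiderivative is F(s) = sin(s**3/3 + 1).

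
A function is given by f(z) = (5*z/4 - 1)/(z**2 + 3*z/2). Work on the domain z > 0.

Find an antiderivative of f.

An antiderivative is F(z) = -2*log(z)/3 + 23*log(z + 3/2)/12.

Factor the denominator (2*z*(2*z + 3)) and decompose: f = 23/(6*(2*z + 3)) - 2/(3*z); each piece integrates to a log, atan, or power term.
Check: d/dz[-2*log(z)/3 + 23*log(z + 3/2)/12] = (5*z - 4)/(4*z**2 + 6*z), which equals f(z).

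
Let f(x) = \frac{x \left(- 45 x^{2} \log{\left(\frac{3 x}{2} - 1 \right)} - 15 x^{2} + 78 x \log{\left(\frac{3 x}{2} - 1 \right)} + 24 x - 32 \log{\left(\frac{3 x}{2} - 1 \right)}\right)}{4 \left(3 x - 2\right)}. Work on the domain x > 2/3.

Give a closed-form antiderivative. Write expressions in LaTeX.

Recognize the product-rule pattern: f = u'v + uv' with u = - \frac{5 x^{3}}{4} + 2 x^{2}, v = \log{\left(\frac{3 x}{2} - 1 \right)}, so integration by parts undoes it.
Check: d/dx[- \frac{x^{2} \left(5 x - 8\right) \log{\left(\frac{3 x}{2} - 1 \right)}}{4}] = \frac{- 45 x^{3} \log{\left(\frac{3 x}{2} - 1 \right)} - 15 x^{3} + 78 x^{2} \log{\left(\frac{3 x}{2} - 1 \right)} + 24 x^{2} - 32 x \log{\left(\frac{3 x}{2} - 1 \right)}}{12 x - 8}, which equals f(x).

An antiderivative is F(x) = - \frac{x^{2} \left(5 x - 8\right) \log{\left(\frac{3 x}{2} - 1 \right)}}{4}.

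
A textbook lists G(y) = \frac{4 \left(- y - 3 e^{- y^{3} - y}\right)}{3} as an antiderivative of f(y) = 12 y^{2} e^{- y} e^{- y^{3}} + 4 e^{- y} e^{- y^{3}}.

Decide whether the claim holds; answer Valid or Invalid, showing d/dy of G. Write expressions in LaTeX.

d/dy[G] = \frac{\left(36 y^{2} - 4 e^{y} e^{y^{3}} + 12\right) e^{- y} e^{- y^{3}}}{3}
d/dy[G] - f(y) = - \frac{4}{3} != 0.

Invalid: d/dy[G] - f = - \frac{4}{3}, which is not 0.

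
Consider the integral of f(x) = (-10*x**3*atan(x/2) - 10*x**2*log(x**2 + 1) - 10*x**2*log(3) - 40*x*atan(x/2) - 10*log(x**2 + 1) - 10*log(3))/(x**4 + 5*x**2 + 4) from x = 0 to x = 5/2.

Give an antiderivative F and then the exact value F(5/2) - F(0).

Antiderivative: F(x) = -5*log(3*x**2 + 3)*atan(x/2); value = -5*log(87/4)*atan(5/4)

f has the shape u'v + uv' for u = -5*atan(x/2) and v = log(3*x**2 + 3) — it is the derivative of the product u*v.
F(x) = -5*log(3*x**2 + 3)*atan(x/2) is an antiderivative of f.
Check: d/dx[-5*log(3*x**2 + 3)*atan(x/2)] = (-10*x**3*atan(x/2) - 10*x**2*log(x**2 + 1) - 10*x**2*log(3) - 40*x*atan(x/2) - 10*log(x**2 + 1) - 10*log(3))/(x**4 + 5*x**2 + 4) = f(x).
F(5/2) = -5*log(87/4)*atan(5/4); F(0) = 0.
Integral = F(5/2) - F(0) = -5*log(87/4)*atan(5/4).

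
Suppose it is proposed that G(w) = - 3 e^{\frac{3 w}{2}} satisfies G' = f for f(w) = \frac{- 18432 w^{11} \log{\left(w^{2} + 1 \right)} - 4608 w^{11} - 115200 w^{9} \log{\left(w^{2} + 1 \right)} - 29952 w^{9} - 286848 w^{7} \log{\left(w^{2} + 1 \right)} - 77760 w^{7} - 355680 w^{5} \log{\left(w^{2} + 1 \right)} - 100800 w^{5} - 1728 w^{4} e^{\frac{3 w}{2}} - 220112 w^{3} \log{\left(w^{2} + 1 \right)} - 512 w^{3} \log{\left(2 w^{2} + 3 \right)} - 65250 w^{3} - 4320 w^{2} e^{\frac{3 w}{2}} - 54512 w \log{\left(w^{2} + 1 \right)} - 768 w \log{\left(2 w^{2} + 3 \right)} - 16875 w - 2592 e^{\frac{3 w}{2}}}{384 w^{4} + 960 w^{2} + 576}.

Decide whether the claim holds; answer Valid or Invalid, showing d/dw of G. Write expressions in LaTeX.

d/dw[G] = - \frac{9 e^{\frac{3 w}{2}}}{2}
d/dw[G] - f(w) = \frac{18432 w^{11} \log{\left(w^{2} + 1 \right)} + 4608 w^{11} + 115200 w^{9} \log{\left(w^{2} + 1 \right)} + 29952 w^{9} + 286848 w^{7} \log{\left(w^{2} + 1 \right)} + 77760 w^{7} + 355680 w^{5} \log{\left(w^{2} + 1 \right)} + 100800 w^{5} + 220112 w^{3} \log{\left(w^{2} + 1 \right)} + 512 w^{3} \log{\left(2 w^{2} + 3 \right)} + 65250 w^{3} + 54512 w \log{\left(w^{2} + 1 \right)} + 768 w \log{\left(2 w^{2} + 3 \right)} + 16875 w}{384 w^{4} + 960 w^{2} + 576} != 0.

Invalid: d/dw[G] - f = \frac{18432 w^{11} \log{\left(w^{2} + 1 \right)} + 4608 w^{11} + 115200 w^{9} \log{\left(w^{2} + 1 \right)} + 29952 w^{9} + 286848 w^{7} \log{\left(w^{2} + 1 \right)} + 77760 w^{7} + 355680 w^{5} \log{\left(w^{2} + 1 \right)} + 100800 w^{5} + 220112 w^{3} \log{\left(w^{2} + 1 \right)} + 512 w^{3} \log{\left(2 w^{2} + 3 \right)} + 65250 w^{3} + 54512 w \log{\left(w^{2} + 1 \right)} + 768 w \log{\left(2 w^{2} + 3 \right)} + 16875 w}{384 w^{4} + 960 w^{2} + 576}, which is not 0.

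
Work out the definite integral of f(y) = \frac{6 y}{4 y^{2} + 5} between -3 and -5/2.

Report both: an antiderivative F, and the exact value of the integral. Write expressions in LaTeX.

Antiderivative: F(y) = \frac{3 \log{\left(2 y^{2} + \frac{5}{2} \right)}}{4}; value = - \frac{3 \log{\left(\frac{41}{2} \right)}}{4} + \frac{3 \log{\left(15 \right)}}{4}

The substitution u = 2 y^{2} + \frac{5}{2} works: f is exactly (dF/du)*(du/dy) for that inner function.
F(y) = \frac{3 \log{\left(2 y^{2} + \frac{5}{2} \right)}}{4} is an antiderivative of f.
Check: d/dy[\frac{3 \log{\left(2 y^{2} + \frac{5}{2} \right)}}{4}] = \frac{6 y}{4 y^{2} + 5} = f(y).
F(-5/2) = \frac{3 \log{\left(15 \right)}}{4}; F(-3) = \frac{3 \log{\left(\frac{41}{2} \right)}}{4}.
Integral = F(-5/2) - F(-3) = - \frac{3 \log{\left(\frac{41}{2} \right)}}{4} + \frac{3 \log{\left(15 \right)}}{4}.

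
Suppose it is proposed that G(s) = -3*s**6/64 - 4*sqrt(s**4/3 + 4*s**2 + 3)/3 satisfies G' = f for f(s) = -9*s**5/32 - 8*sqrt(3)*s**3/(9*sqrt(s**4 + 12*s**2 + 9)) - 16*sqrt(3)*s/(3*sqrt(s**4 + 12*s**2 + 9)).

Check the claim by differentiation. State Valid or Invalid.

d/ds[G] = (-81*s**5*sqrt(s**4 + 12*s**2 + 9) - 256*sqrt(3)*s**3 - 1536*sqrt(3)*s)/(288*sqrt(s**4 + 12*s**2 + 9))
This equals f(s) exactly, so the claim holds.

Valid - differentiating G returns exactly f.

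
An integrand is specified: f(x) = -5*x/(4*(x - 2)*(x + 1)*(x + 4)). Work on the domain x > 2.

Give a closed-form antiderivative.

An antiderivative is F(x) = 5*log(x + 4)/18 - 5*log(x**2 - x - 2)/36.

The denominator factors as 4*(x - 2)*(x + 1)*(x + 4); partial fractions split f into directly integrable pieces: 5/(18*(x + 4)) - 5/(36*(x + 1)) - 5/(36*(x - 2)).
Check: d/dx[5*log(x + 4)/18 - 5*log(x**2 - x - 2)/36] = -5*x/(4*x**3 + 12*x**2 - 24*x - 32), which equals f(x).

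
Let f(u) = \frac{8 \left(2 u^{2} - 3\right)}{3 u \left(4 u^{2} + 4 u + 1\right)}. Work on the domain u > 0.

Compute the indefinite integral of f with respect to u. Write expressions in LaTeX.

Factor the denominator (3 u \left(2 u + 1\right)^{2}) and decompose: f = \frac{56}{3 \left(2 u + 1\right)} + \frac{40}{3 \left(2 u + 1\right)^{2}} - \frac{8}{u}; each piece integrates to a log, atan, or power term.
Check: d/du[- 8 \log{\left(u \right)} + \frac{28 \log{\left(u + \frac{1}{2} \right)}}{3} - \frac{20}{6 u + 3}] = \frac{16 u^{2} - 24}{12 u^{3} + 12 u^{2} + 3 u}, which equals f(u).

F(u) = - 8 \log{\left(u \right)} + \frac{28 \log{\left(u + \frac{1}{2} \right)}}{3} - \frac{20}{6 u + 3} + C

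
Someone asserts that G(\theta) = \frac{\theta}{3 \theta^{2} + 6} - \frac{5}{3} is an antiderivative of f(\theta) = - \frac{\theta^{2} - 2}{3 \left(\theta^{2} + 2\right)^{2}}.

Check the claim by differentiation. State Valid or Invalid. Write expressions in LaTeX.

d/d\theta[G] = \frac{2 - \theta^{2}}{3 \theta^{4} + 12 \theta^{2} + 12}
This equals f(\theta) exactly, so the claim holds.

Valid: G'(\theta) = f(\theta).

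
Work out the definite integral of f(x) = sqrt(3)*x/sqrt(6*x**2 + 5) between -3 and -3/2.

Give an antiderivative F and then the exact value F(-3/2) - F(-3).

f matches the chain-rule pattern g'(h)*h' with inner function h(x) = 2*x**2 + 5/3; substituting u = h(x) collapses the integral.
F(x) = sqrt(3)*sqrt(6*x**2 + 5)/6 is an antiderivative of f.
Check: d/dx[sqrt(3)*sqrt(6*x**2 + 5)/6] = sqrt(3)*x/sqrt(6*x**2 + 5) = f(x).
F(-3/2) = sqrt(222)/12; F(-3) = sqrt(177)/6.
Integral = F(-3/2) - F(-3) = -sqrt(177)/6 + sqrt(222)/12.

Antiderivative: F(x) = sqrt(3)*sqrt(6*x**2 + 5)/6; value = -sqrt(177)/6 + sqrt(222)/12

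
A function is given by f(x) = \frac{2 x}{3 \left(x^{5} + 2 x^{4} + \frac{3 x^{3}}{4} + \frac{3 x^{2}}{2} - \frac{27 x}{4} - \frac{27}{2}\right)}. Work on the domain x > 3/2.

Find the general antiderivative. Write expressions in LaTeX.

F(x) = \frac{8 \log{\left(x - \frac{3}{2} \right)}}{441} + \frac{8 \log{\left(x + \frac{3}{2} \right)}}{63} - \frac{16 \log{\left(x + 2 \right)}}{147} - \frac{8 \log{\left(x^{2} + 3 \right)}}{441} - \frac{8 \sqrt{3} \operatorname{atan}{\left(\frac{\sqrt{3} x}{3} \right)}}{441} + C

The denominator factors as 3 \left(x + 2\right) \left(2 x - 3\right) \left(2 x + 3\right) \left(x^{2} + 3\right); partial fractions split f into directly integrable pieces: - \frac{8 \left(2 x + 3\right)}{441 \left(x^{2} + 3\right)} + \frac{16}{63 \left(2 x + 3\right)} + \frac{16}{441 \left(2 x - 3\right)} - \frac{16}{147 \left(x + 2\right)}.
Check: d/dx[\frac{8 \log{\left(x - \frac{3}{2} \right)}}{441} + \frac{8 \log{\left(x + \frac{3}{2} \right)}}{63} - \frac{16 \log{\left(x + 2 \right)}}{147} - \frac{8 \log{\left(x^{2} + 3 \right)}}{441} - \frac{8 \sqrt{3} \operatorname{atan}{\left(\frac{\sqrt{3} x}{3} \right)}}{441}] = \frac{8 x}{12 x^{5} + 24 x^{4} + 9 x^{3} + 18 x^{2} - 81 x - 162}, which equals f(x).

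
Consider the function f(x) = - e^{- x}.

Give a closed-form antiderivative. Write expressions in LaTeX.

An antiderivative is F(x) = e^{- x}.

Recover f(x) by differentiating a candidate F(x); any mismatch rules it out.
Check: d/dx[e^{- x}] = - e^{- x} = f(x).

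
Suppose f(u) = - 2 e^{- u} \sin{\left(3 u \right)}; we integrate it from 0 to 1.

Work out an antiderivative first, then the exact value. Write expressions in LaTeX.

Antiderivative: F(u) = \frac{e^{- u} \sin{\left(3 u \right)}}{5} + \frac{3 e^{- u} \cos{\left(3 u \right)}}{5}; value = - \frac{3}{5} + \frac{3 \cos{\left(3 \right)}}{5 e} + \frac{\sin{\left(3 \right)}}{5 e}

A first test for any F(u): its u-derivative must equal f(u) identically.
F(u) = \frac{e^{- u} \sin{\left(3 u \right)}}{5} + \frac{3 e^{- u} \cos{\left(3 u \right)}}{5} is an antiderivative of f.
Check: d/du[\frac{e^{- u} \sin{\left(3 u \right)}}{5} + \frac{3 e^{- u} \cos{\left(3 u \right)}}{5}] = - 2 e^{- u} \sin{\left(3 u \right)} = f(u).
F(1) = \frac{3 \cos{\left(3 \right)}}{5 e} + \frac{\sin{\left(3 \right)}}{5 e}; F(0) = \frac{3}{5}.
Integral = F(1) - F(0) = - \frac{3}{5} + \frac{3 \cos{\left(3 \right)}}{5 e} + \frac{\sin{\left(3 \right)}}{5 e}.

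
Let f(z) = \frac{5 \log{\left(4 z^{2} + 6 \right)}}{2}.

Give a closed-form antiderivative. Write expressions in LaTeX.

An antiderivative is F(z) = \frac{5 \left(z \log{\left(4 z^{2} + 6 \right)} - 2 z + \sqrt{6} \operatorname{atan}{\left(\frac{\sqrt{6} z}{3} \right)}\right)}{2}.

A first test for any F(z): its z-derivative must equal f(z) identically.
Check: d/dz[\frac{5 \left(z \log{\left(4 z^{2} + 6 \right)} - 2 z + \sqrt{6} \operatorname{atan}{\left(\frac{\sqrt{6} z}{3} \right)}\right)}{2}] = \frac{5 \log{\left(2 z^{2} + 3 \right)}}{2} + \frac{5 \log{\left(2 \right)}}{2}, which equals f(z).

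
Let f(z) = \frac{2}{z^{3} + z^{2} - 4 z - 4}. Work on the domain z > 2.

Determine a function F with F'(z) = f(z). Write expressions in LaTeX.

The denominator factors as \left(z - 2\right) \left(z + 1\right) \left(z + 2\right); partial fractions split f into directly integrable pieces: \frac{1}{2 \left(z + 2\right)} - \frac{2}{3 \left(z + 1\right)} + \frac{1}{6 \left(z - 2\right)}.
Check: d/dz[\frac{\log{\left(z - 2 \right)}}{6} - \frac{2 \log{\left(z + 1 \right)}}{3} + \frac{\log{\left(z + 2 \right)}}{2}] = \frac{2}{z^{3} + z^{2} - 4 z - 4} = f(z).

An antiderivative is F(z) = \frac{\log{\left(z - 2 \right)}}{6} - \frac{2 \log{\left(z + 1 \right)}}{3} + \frac{\log{\left(z + 2 \right)}}{2}.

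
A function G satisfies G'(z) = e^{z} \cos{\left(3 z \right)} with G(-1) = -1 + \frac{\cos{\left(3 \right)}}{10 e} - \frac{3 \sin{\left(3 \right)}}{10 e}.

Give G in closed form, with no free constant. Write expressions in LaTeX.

Whatever form G(z) takes, its d/dz must return the stated G'(z).
A general antiderivative is \frac{3 e^{z} \sin{\left(3 z \right)}}{10} + \frac{e^{z} \cos{\left(3 z \right)}}{10} + C.
The condition gives C = -1 + \frac{\cos{\left(3 \right)}}{10 e} - \frac{3 \sin{\left(3 \right)}}{10 e} - (\frac{\cos{\left(3 \right)}}{10 e} - \frac{3 \sin{\left(3 \right)}}{10 e}) = -1.
So G(z) = \frac{3 e^{z} \sin{\left(3 z \right)}}{10} + \frac{e^{z} \cos{\left(3 z \right)}}{10} - 1.
Check: d/dz[\frac{3 e^{z} \sin{\left(3 z \right)}}{10} + \frac{e^{z} \cos{\left(3 z \right)}}{10} - 1] = e^{z} \cos{\left(3 z \right)} = G'(z).

G(z) = \frac{3 e^{z} \sin{\left(3 z \right)}}{10} + \frac{e^{z} \cos{\left(3 z \right)}}{10} - 1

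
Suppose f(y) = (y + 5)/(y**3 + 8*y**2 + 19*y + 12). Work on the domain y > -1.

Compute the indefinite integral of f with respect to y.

F(y) = 2*log(y + 1)/3 - log(y + 3) + log(y + 4)/3 + C

Factor the denominator ((y + 1)*(y + 3)*(y + 4)) and decompose: f = 1/(3*(y + 4)) - 1/(y + 3) + 2/(3*(y + 1)); each piece integrates to a log, atan, or power term.
Check: d/dy[2*log(y + 1)/3 - log(y + 3) + log(y + 4)/3] = (y + 5)/(y**3 + 8*y**2 + 19*y + 12) = f(y).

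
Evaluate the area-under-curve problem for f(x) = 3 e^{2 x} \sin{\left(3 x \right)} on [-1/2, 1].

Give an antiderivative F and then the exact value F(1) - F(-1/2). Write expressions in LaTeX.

Any candidate F(x) must reproduce f(x) exactly when differentiated.
F(x) = \frac{6 e^{2 x} \sin{\left(3 x \right)}}{13} - \frac{9 e^{2 x} \cos{\left(3 x \right)}}{13} is an antiderivative of f.
Check: d/dx[\frac{6 e^{2 x} \sin{\left(3 x \right)}}{13} - \frac{9 e^{2 x} \cos{\left(3 x \right)}}{13}] = 3 e^{2 x} \sin{\left(3 x \right)} = f(x).
F(1) = \frac{6 e^{2} \sin{\left(3 \right)}}{13} - \frac{9 e^{2} \cos{\left(3 \right)}}{13}; F(-1/2) = - \frac{6 \sin{\left(\frac{3}{2} \right)}}{13 e} - \frac{9 \cos{\left(\frac{3}{2} \right)}}{13 e}.
Integral = F(1) - F(-1/2) = \frac{9 \cos{\left(\frac{3}{2} \right)}}{13 e} + \frac{6 \sin{\left(\frac{3}{2} \right)}}{13 e} + \frac{6 e^{2} \sin{\left(3 \right)}}{13} - \frac{9 e^{2} \cos{\left(3 \right)}}{13}.

Antiderivative: F(x) = \frac{6 e^{2 x} \sin{\left(3 x \right)}}{13} - \frac{9 e^{2 x} \cos{\left(3 x \right)}}{13}; value = \frac{9 \cos{\left(\frac{3}{2} \right)}}{13 e} + \frac{6 \sin{\left(\frac{3}{2} \right)}}{13 e} + \frac{6 e^{2} \sin{\left(3 \right)}}{13} - \frac{9 e^{2} \cos{\left(3 \right)}}{13}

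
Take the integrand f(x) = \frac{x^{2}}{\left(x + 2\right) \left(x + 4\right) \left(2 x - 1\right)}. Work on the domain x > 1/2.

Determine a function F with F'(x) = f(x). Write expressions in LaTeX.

An antiderivative is F(x) = \frac{\log{\left(x - \frac{1}{2} \right)}}{90} - \frac{2 \log{\left(x + 2 \right)}}{5} + \frac{8 \log{\left(x + 4 \right)}}{9}.

The denominator factors as \left(x + 2\right) \left(x + 4\right) \left(2 x - 1\right); partial fractions split f into directly integrable pieces: \frac{1}{45 \left(2 x - 1\right)} + \frac{8}{9 \left(x + 4\right)} - \frac{2}{5 \left(x + 2\right)}.
Check: d/dx[\frac{\log{\left(x - \frac{1}{2} \right)}}{90} - \frac{2 \log{\left(x + 2 \right)}}{5} + \frac{8 \log{\left(x + 4 \right)}}{9}] = \frac{x^{2}}{2 x^{3} + 11 x^{2} + 10 x - 8}, which equals f(x).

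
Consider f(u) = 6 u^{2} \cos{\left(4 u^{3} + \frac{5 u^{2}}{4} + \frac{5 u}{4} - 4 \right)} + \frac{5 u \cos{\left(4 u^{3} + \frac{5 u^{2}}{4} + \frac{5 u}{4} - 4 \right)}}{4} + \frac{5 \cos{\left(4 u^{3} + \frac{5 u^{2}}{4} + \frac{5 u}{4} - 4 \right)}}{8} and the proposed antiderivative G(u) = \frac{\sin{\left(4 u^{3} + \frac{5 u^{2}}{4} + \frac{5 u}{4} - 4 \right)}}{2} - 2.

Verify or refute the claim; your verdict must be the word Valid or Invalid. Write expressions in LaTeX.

Valid: G'(u) = f(u).

d/du[G] = 6 u^{2} \cos{\left(4 u^{3} + \frac{5 u^{2}}{4} + \frac{5 u}{4} - 4 \right)} + \frac{5 u \cos{\left(4 u^{3} + \frac{5 u^{2}}{4} + \frac{5 u}{4} - 4 \right)}}{4} + \frac{5 \cos{\left(4 u^{3} + \frac{5 u^{2}}{4} + \frac{5 u}{4} - 4 \right)}}{8}
This equals f(u) exactly, so the claim holds.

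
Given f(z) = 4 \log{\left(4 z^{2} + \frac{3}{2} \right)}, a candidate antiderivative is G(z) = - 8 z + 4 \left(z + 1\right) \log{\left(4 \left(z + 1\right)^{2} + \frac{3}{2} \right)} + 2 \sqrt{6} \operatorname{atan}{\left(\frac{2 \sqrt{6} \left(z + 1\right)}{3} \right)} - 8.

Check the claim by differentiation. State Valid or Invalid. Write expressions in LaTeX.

Invalid: d/dz[G] - f = - 4 \log{\left(4 z^{2} + \frac{3}{2} \right)} + 4 \log{\left(4 z^{2} + 8 z + \frac{11}{2} \right)}, which is not 0.

d/dz[G] = 4 \log{\left(4 z^{2} + 8 z + \frac{11}{2} \right)}
d/dz[G] - f(z) = - 4 \log{\left(4 z^{2} + \frac{3}{2} \right)} + 4 \log{\left(4 z^{2} + 8 z + \frac{11}{2} \right)} != 0.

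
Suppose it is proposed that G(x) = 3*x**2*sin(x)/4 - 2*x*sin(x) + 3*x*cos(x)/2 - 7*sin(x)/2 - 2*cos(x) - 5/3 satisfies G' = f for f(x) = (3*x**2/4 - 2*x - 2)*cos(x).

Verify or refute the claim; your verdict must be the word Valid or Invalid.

Valid - differentiating G returns exactly f.

d/dx[G] = 3*x**2*cos(x)/4 - 2*x*cos(x) - 2*cos(x)
This equals f(x) exactly, so the claim holds.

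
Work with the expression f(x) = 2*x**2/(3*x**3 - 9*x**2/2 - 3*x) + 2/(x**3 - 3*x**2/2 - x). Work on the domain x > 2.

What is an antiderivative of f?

Factor the denominator (3*x*(x - 2)*(2*x + 1)) and decompose: f = 52/(15*(2*x + 1)) + 14/(15*(x - 2)) - 2/x; each piece integrates to a log, atan, or power term.
Check: d/dx[2*(-15*log(x) + 7*log(x - 2) + 13*log(x + 1/2))/15] = (4*x**2 + 12)/(6*x**3 - 9*x**2 - 6*x), which equals f(x).

An antiderivative is F(x) = 2*(-15*log(x) + 7*log(x - 2) + 13*log(x + 1/2))/15.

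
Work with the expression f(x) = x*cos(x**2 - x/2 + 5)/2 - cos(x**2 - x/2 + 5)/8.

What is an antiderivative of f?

f matches the chain-rule pattern g'(h)*h' with inner function h(x) = x**2 - x/2 + 5; substituting u = h(x) collapses the integral.
Check: d/dx[sin(x**2 - x/2 + 5)/4] = x*cos(x**2 - x/2 + 5)/2 - cos(x**2 - x/2 + 5)/8 = f(x).

An antiderivative is F(x) = sin(x**2 - x/2 + 5)/4.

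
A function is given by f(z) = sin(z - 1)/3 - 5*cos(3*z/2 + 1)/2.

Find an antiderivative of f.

An antiderivative is F(z) = -(5*sin(3*z/2 + 1) + cos(z - 1))/3.

The integrand splits into summands that can be handled one at a time.
Check: d/dz[-(5*sin(3*z/2 + 1) + cos(z - 1))/3] = sin(z - 1)/3 - 5*cos(3*z/2 + 1)/2 = f(z).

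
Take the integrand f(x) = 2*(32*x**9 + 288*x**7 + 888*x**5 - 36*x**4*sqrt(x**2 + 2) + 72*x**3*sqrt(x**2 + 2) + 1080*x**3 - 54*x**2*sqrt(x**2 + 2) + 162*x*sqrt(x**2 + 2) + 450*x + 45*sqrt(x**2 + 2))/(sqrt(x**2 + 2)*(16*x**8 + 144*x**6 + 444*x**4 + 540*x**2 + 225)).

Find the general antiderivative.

Whatever form F(x) takes, F'(x) = f(x) is non-negotiable.
Check: d/dx[x/(2*x**4/3 + 3*x**2 + 5/2) + 4*sqrt(x**2 + 2) - 3/(4*x**4/3 + 6*x**2 + 5)] = (64*x**9 + 576*x**7 + 1776*x**5 - 72*x**4*sqrt(x**2 + 2) + 144*x**3*sqrt(x**2 + 2) + 2160*x**3 - 108*x**2*sqrt(x**2 + 2) + 324*x*sqrt(x**2 + 2) + 900*x + 90*sqrt(x**2 + 2))/(16*x**8*sqrt(x**2 + 2) + 144*x**6*sqrt(x**2 + 2) + 444*x**4*sqrt(x**2 + 2) + 540*x**2*sqrt(x**2 + 2) + 225*sqrt(x**2 + 2)), which equals f(x).

F(x) = x/(2*x**4/3 + 3*x**2 + 5/2) + 4*sqrt(x**2 + 2) - 3/(4*x**4/3 + 6*x**2 + 5) + C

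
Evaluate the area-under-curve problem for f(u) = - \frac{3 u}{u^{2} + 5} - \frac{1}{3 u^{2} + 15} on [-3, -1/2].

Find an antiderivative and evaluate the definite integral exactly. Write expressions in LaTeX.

The integrand splits into summands that can be handled one at a time.
F(u) = - \frac{3 \log{\left(u^{2} + 5 \right)}}{2} - \frac{\sqrt{5} \operatorname{atan}{\left(\frac{\sqrt{5} u}{5} \right)}}{15} is an antiderivative of f.
Check: d/du[- \frac{3 \log{\left(u^{2} + 5 \right)}}{2} - \frac{\sqrt{5} \operatorname{atan}{\left(\frac{\sqrt{5} u}{5} \right)}}{15}] = \frac{- 9 u - 1}{3 u^{2} + 15}, which equals f(u).
F(-1/2) = - \frac{3 \log{\left(\frac{21}{4} \right)}}{2} + \frac{\sqrt{5} \operatorname{atan}{\left(\frac{\sqrt{5}}{10} \right)}}{15}; F(-3) = - \frac{3 \log{\left(14 \right)}}{2} + \frac{\sqrt{5} \operatorname{atan}{\left(\frac{3 \sqrt{5}}{5} \right)}}{15}.
Integral = F(-1/2) - F(-3) = - \frac{3 \log{\left(\frac{21}{4} \right)}}{2} - \frac{\sqrt{5} \operatorname{atan}{\left(\frac{3 \sqrt{5}}{5} \right)}}{15} + \frac{\sqrt{5} \operatorname{atan}{\left(\frac{\sqrt{5}}{10} \right)}}{15} + \frac{3 \log{\left(14 \right)}}{2}.

Antiderivative: F(u) = - \frac{3 \log{\left(u^{2} + 5 \right)}}{2} - \frac{\sqrt{5} \operatorname{atan}{\left(\frac{\sqrt{5} u}{5} \right)}}{15}; value = - \frac{3 \log{\left(\frac{21}{4} \right)}}{2} - \frac{\sqrt{5} \operatorname{atan}{\left(\frac{3 \sqrt{5}}{5} \right)}}{15} + \frac{\sqrt{5} \operatorname{atan}{\left(\frac{\sqrt{5}}{10} \right)}}{15} + \frac{3 \log{\left(14 \right)}}{2}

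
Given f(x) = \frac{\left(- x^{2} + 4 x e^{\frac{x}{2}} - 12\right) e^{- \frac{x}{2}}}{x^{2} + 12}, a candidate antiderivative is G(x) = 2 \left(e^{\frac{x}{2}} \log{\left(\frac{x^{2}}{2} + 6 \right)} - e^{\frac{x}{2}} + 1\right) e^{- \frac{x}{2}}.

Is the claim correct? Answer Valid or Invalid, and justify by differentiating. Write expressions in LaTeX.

d/dx[G] = \frac{- x^{2} + 4 x e^{\frac{x}{2}} - 12}{x^{2} e^{\frac{x}{2}} + 12 e^{\frac{x}{2}}}
This equals f(x) exactly, so the claim holds.

Valid - the claim checks out under differentiation.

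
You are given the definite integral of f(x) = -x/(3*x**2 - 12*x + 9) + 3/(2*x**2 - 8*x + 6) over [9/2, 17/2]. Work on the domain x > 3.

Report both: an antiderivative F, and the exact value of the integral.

Antiderivative: F(x) = (3*log(x - 3) - 7*log(x - 1))/12; value = -7*log(15/2)/12 - log(3/2)/4 + log(11/2)/4 + 7*log(7/2)/12

The denominator factors as 6*(x - 3)*(x - 1); partial fractions split f into directly integrable pieces: -7/(12*(x - 1)) + 1/(4*(x - 3)).
F(x) = (3*log(x - 3) - 7*log(x - 1))/12 is an antiderivative of f.
Check: d/dx[(3*log(x - 3) - 7*log(x - 1))/12] = (9 - 2*x)/(6*x**2 - 24*x + 18), which equals f(x).
F(17/2) = -7*log(15/2)/12 + log(11/2)/4; F(9/2) = -7*log(7/2)/12 + log(3/2)/4.
Integral = F(17/2) - F(9/2) = -7*log(15/2)/12 - log(3/2)/4 + log(11/2)/4 + 7*log(7/2)/12.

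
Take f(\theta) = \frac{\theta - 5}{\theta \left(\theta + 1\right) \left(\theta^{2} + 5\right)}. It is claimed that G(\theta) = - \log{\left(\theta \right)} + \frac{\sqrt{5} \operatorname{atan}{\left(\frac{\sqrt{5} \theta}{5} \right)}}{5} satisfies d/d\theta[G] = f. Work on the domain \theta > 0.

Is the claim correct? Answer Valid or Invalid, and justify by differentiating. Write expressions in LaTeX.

d/d\theta[G] = \frac{- \theta^{2} + \theta - 5}{\theta^{3} + 5 \theta}
d/d\theta[G] - f(\theta) = - \frac{1}{\theta + 1} != 0.

Invalid: d/d\theta[G] - f = - \frac{1}{\theta + 1}, which is not 0.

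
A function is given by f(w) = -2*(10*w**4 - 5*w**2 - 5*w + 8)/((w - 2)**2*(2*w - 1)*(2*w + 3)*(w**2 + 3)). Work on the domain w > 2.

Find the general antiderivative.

Factor the denominator ((w - 2)**2*(2*w - 1)*(2*w + 3)*(w**2 + 3)) and decompose: f = 2*(569*w - 213)/(1029*(w**2 + 3)) + 439/(1029*(2*w + 3)) - 1/(3*(2*w - 1)) - 1186/(1029*(w - 2)) - 92/(49*(w - 2)**2); each piece integrates to a log, atan, or power term.
Check: d/dw[(-2372*w*log(w - 2) - 343*w*log(w - 1/2) + 439*w*log(w + 3/2) + 1138*w*log(w**2 + 3) - 284*sqrt(3)*w*atan(sqrt(3)*w/3) + 4744*log(w - 2) + 686*log(w - 1/2) - 878*log(w + 3/2) - 2276*log(w**2 + 3) + 568*sqrt(3)*atan(sqrt(3)*w/3) + 3864)/(2058*w - 4116)] = (-20*w**4 + 10*w**2 + 10*w - 16)/(4*w**6 - 12*w**5 + 9*w**4 - 8*w**3 - 21*w**2 + 84*w - 36), which equals f(w).

F(w) = (-2372*w*log(w - 2) - 343*w*log(w - 1/2) + 439*w*log(w + 3/2) + 1138*w*log(w**2 + 3) - 284*sqrt(3)*w*atan(sqrt(3)*w/3) + 4744*log(w - 2) + 686*log(w - 1/2) - 878*log(w + 3/2) - 2276*log(w**2 + 3) + 568*sqrt(3)*atan(sqrt(3)*w/3) + 3864)/(2058*w - 4116) + C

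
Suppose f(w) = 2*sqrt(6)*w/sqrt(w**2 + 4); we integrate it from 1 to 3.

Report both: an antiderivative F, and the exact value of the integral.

The substitution u = 3*w**2/2 + 6 works: f is exactly (dF/du)*(du/dw) for that inner function.
F(w) = 2*sqrt(6)*sqrt(w**2 + 4) is an antiderivative of f.
Check: d/dw[2*sqrt(6)*sqrt(w**2 + 4)] = 2*sqrt(6)*w/sqrt(w**2 + 4) = f(w).
F(3) = 2*sqrt(78); F(1) = 2*sqrt(30).
Integral = F(3) - F(1) = -2*sqrt(30) + 2*sqrt(78).

Antiderivative: F(w) = 2*sqrt(6)*sqrt(w**2 + 4); value = -2*sqrt(30) + 2*sqrt(78)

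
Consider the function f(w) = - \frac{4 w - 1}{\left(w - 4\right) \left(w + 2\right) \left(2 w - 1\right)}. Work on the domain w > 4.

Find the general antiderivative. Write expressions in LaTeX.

The denominator factors as \left(w - 4\right) \left(w + 2\right) \left(2 w - 1\right); partial fractions split f into directly integrable pieces: \frac{4}{35 \left(2 w - 1\right)} + \frac{3}{10 \left(w + 2\right)} - \frac{5}{14 \left(w - 4\right)}.
Check: d/dw[- \frac{5 \log{\left(w - 4 \right)}}{14} + \frac{2 \log{\left(w - \frac{1}{2} \right)}}{35} + \frac{3 \log{\left(w + 2 \right)}}{10}] = \frac{1 - 4 w}{2 w^{3} - 5 w^{2} - 14 w + 8}, which equals f(w).

F(w) = - \frac{5 \log{\left(w - 4 \right)}}{14} + \frac{2 \log{\left(w - \frac{1}{2} \right)}}{35} + \frac{3 \log{\left(w + 2 \right)}}{10} + C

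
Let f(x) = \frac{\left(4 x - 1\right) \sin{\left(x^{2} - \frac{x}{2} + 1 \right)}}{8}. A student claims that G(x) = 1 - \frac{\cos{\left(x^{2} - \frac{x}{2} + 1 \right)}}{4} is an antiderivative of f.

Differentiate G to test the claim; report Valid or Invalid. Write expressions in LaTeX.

Valid. The derivative of G reproduces f.

d/dx[G] = \frac{x \sin{\left(x^{2} - \frac{x}{2} + 1 \right)}}{2} - \frac{\sin{\left(x^{2} - \frac{x}{2} + 1 \right)}}{8}
This equals f(x) exactly, so the claim holds.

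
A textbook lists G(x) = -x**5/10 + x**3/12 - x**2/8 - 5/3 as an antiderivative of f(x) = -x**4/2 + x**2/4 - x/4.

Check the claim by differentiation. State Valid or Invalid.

Valid - differentiating G returns exactly f.

d/dx[G] = -x**4/2 + x**2/4 - x/4
This equals f(x) exactly, so the claim holds.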